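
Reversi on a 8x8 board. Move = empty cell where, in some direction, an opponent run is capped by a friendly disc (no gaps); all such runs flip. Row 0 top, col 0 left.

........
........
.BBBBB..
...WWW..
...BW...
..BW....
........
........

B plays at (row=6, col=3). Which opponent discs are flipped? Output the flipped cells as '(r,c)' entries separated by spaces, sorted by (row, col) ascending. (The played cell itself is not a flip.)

Dir NW: first cell 'B' (not opp) -> no flip
Dir N: opp run (5,3) capped by B -> flip
Dir NE: first cell '.' (not opp) -> no flip
Dir W: first cell '.' (not opp) -> no flip
Dir E: first cell '.' (not opp) -> no flip
Dir SW: first cell '.' (not opp) -> no flip
Dir S: first cell '.' (not opp) -> no flip
Dir SE: first cell '.' (not opp) -> no flip

Answer: (5,3)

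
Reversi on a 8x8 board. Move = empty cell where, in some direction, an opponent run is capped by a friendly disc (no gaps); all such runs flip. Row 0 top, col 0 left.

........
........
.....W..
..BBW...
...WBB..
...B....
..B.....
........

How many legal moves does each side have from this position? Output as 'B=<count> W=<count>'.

Answer: B=5 W=7

Derivation:
-- B to move --
(1,4): no bracket -> illegal
(1,5): no bracket -> illegal
(1,6): no bracket -> illegal
(2,3): flips 1 -> legal
(2,4): flips 1 -> legal
(2,6): no bracket -> illegal
(3,5): flips 1 -> legal
(3,6): no bracket -> illegal
(4,2): flips 1 -> legal
(5,2): no bracket -> illegal
(5,4): flips 1 -> legal
B mobility = 5
-- W to move --
(2,1): flips 1 -> legal
(2,2): no bracket -> illegal
(2,3): flips 1 -> legal
(2,4): no bracket -> illegal
(3,1): flips 2 -> legal
(3,5): no bracket -> illegal
(3,6): no bracket -> illegal
(4,1): no bracket -> illegal
(4,2): no bracket -> illegal
(4,6): flips 2 -> legal
(5,1): no bracket -> illegal
(5,2): no bracket -> illegal
(5,4): flips 1 -> legal
(5,5): no bracket -> illegal
(5,6): flips 1 -> legal
(6,1): no bracket -> illegal
(6,3): flips 1 -> legal
(6,4): no bracket -> illegal
(7,1): no bracket -> illegal
(7,2): no bracket -> illegal
(7,3): no bracket -> illegal
W mobility = 7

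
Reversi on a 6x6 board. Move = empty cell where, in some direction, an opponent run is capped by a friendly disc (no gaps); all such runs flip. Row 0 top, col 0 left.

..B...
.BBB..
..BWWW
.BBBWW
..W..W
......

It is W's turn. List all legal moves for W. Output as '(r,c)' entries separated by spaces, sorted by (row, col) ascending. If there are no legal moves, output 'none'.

(0,0): no bracket -> illegal
(0,1): flips 1 -> legal
(0,3): flips 1 -> legal
(0,4): no bracket -> illegal
(1,0): no bracket -> illegal
(1,4): no bracket -> illegal
(2,0): flips 1 -> legal
(2,1): flips 1 -> legal
(3,0): flips 3 -> legal
(4,0): no bracket -> illegal
(4,1): flips 1 -> legal
(4,3): flips 1 -> legal
(4,4): no bracket -> illegal

Answer: (0,1) (0,3) (2,0) (2,1) (3,0) (4,1) (4,3)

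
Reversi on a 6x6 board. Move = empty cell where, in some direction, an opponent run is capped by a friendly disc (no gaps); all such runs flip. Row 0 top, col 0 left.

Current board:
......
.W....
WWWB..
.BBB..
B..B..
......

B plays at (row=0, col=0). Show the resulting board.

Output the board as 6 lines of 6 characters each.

Place B at (0,0); scan 8 dirs for brackets.
Dir NW: edge -> no flip
Dir N: edge -> no flip
Dir NE: edge -> no flip
Dir W: edge -> no flip
Dir E: first cell '.' (not opp) -> no flip
Dir SW: edge -> no flip
Dir S: first cell '.' (not opp) -> no flip
Dir SE: opp run (1,1) (2,2) capped by B -> flip
All flips: (1,1) (2,2)

Answer: B.....
.B....
WWBB..
.BBB..
B..B..
......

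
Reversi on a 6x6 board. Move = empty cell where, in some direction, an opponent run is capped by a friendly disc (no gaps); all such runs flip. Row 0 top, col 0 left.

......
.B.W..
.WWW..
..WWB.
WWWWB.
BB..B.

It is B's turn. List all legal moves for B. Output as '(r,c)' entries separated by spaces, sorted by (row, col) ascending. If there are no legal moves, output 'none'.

(0,2): no bracket -> illegal
(0,3): no bracket -> illegal
(0,4): no bracket -> illegal
(1,0): flips 3 -> legal
(1,2): flips 1 -> legal
(1,4): flips 3 -> legal
(2,0): no bracket -> illegal
(2,4): flips 2 -> legal
(3,0): flips 1 -> legal
(3,1): flips 4 -> legal
(5,2): flips 1 -> legal
(5,3): no bracket -> illegal

Answer: (1,0) (1,2) (1,4) (2,4) (3,0) (3,1) (5,2)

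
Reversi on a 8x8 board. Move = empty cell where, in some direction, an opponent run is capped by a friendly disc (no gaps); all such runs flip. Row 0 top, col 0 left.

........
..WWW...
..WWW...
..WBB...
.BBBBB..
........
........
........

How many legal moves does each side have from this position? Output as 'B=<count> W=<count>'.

-- B to move --
(0,1): flips 2 -> legal
(0,2): flips 3 -> legal
(0,3): flips 2 -> legal
(0,4): flips 2 -> legal
(0,5): flips 3 -> legal
(1,1): flips 1 -> legal
(1,5): flips 1 -> legal
(2,1): flips 1 -> legal
(2,5): no bracket -> illegal
(3,1): flips 1 -> legal
(3,5): no bracket -> illegal
B mobility = 9
-- W to move --
(2,5): no bracket -> illegal
(3,0): no bracket -> illegal
(3,1): no bracket -> illegal
(3,5): flips 2 -> legal
(3,6): no bracket -> illegal
(4,0): no bracket -> illegal
(4,6): no bracket -> illegal
(5,0): flips 1 -> legal
(5,1): flips 2 -> legal
(5,2): flips 1 -> legal
(5,3): flips 2 -> legal
(5,4): flips 3 -> legal
(5,5): flips 2 -> legal
(5,6): flips 2 -> legal
W mobility = 8

Answer: B=9 W=8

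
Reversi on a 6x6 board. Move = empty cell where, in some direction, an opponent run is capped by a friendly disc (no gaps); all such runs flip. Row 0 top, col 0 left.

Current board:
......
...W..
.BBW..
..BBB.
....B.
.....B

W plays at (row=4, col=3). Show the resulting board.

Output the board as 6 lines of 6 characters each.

Answer: ......
...W..
.BBW..
..BWB.
...WB.
.....B

Derivation:
Place W at (4,3); scan 8 dirs for brackets.
Dir NW: opp run (3,2) (2,1), next='.' -> no flip
Dir N: opp run (3,3) capped by W -> flip
Dir NE: opp run (3,4), next='.' -> no flip
Dir W: first cell '.' (not opp) -> no flip
Dir E: opp run (4,4), next='.' -> no flip
Dir SW: first cell '.' (not opp) -> no flip
Dir S: first cell '.' (not opp) -> no flip
Dir SE: first cell '.' (not opp) -> no flip
All flips: (3,3)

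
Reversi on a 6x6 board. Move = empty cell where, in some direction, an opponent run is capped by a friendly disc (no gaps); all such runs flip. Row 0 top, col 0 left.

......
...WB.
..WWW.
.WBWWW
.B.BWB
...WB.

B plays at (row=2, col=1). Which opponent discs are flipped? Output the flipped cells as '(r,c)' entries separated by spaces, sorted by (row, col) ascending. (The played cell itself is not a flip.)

Answer: (3,1)

Derivation:
Dir NW: first cell '.' (not opp) -> no flip
Dir N: first cell '.' (not opp) -> no flip
Dir NE: first cell '.' (not opp) -> no flip
Dir W: first cell '.' (not opp) -> no flip
Dir E: opp run (2,2) (2,3) (2,4), next='.' -> no flip
Dir SW: first cell '.' (not opp) -> no flip
Dir S: opp run (3,1) capped by B -> flip
Dir SE: first cell 'B' (not opp) -> no flip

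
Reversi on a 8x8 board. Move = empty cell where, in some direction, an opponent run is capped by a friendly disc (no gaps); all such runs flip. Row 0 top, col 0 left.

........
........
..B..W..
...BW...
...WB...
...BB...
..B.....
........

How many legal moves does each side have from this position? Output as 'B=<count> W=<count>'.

Answer: B=4 W=6

Derivation:
-- B to move --
(1,4): no bracket -> illegal
(1,5): no bracket -> illegal
(1,6): no bracket -> illegal
(2,3): no bracket -> illegal
(2,4): flips 1 -> legal
(2,6): no bracket -> illegal
(3,2): flips 1 -> legal
(3,5): flips 1 -> legal
(3,6): no bracket -> illegal
(4,2): flips 1 -> legal
(4,5): no bracket -> illegal
(5,2): no bracket -> illegal
B mobility = 4
-- W to move --
(1,1): no bracket -> illegal
(1,2): no bracket -> illegal
(1,3): no bracket -> illegal
(2,1): no bracket -> illegal
(2,3): flips 1 -> legal
(2,4): no bracket -> illegal
(3,1): no bracket -> illegal
(3,2): flips 1 -> legal
(3,5): no bracket -> illegal
(4,2): no bracket -> illegal
(4,5): flips 1 -> legal
(5,1): no bracket -> illegal
(5,2): no bracket -> illegal
(5,5): no bracket -> illegal
(6,1): no bracket -> illegal
(6,3): flips 1 -> legal
(6,4): flips 2 -> legal
(6,5): flips 1 -> legal
(7,1): no bracket -> illegal
(7,2): no bracket -> illegal
(7,3): no bracket -> illegal
W mobility = 6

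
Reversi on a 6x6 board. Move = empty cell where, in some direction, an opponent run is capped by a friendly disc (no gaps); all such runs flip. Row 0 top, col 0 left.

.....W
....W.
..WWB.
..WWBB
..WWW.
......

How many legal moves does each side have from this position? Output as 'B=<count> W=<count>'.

Answer: B=8 W=3

Derivation:
-- B to move --
(0,3): no bracket -> illegal
(0,4): flips 1 -> legal
(1,1): no bracket -> illegal
(1,2): flips 1 -> legal
(1,3): no bracket -> illegal
(1,5): no bracket -> illegal
(2,1): flips 2 -> legal
(2,5): no bracket -> illegal
(3,1): flips 2 -> legal
(4,1): no bracket -> illegal
(4,5): no bracket -> illegal
(5,1): flips 2 -> legal
(5,2): flips 1 -> legal
(5,3): flips 1 -> legal
(5,4): flips 1 -> legal
(5,5): no bracket -> illegal
B mobility = 8
-- W to move --
(1,3): no bracket -> illegal
(1,5): flips 1 -> legal
(2,5): flips 2 -> legal
(4,5): flips 1 -> legal
W mobility = 3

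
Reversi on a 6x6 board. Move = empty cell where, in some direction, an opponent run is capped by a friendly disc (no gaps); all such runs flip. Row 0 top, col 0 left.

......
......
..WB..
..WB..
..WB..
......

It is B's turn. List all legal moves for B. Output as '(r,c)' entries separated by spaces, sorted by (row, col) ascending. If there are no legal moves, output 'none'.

(1,1): flips 1 -> legal
(1,2): no bracket -> illegal
(1,3): no bracket -> illegal
(2,1): flips 2 -> legal
(3,1): flips 1 -> legal
(4,1): flips 2 -> legal
(5,1): flips 1 -> legal
(5,2): no bracket -> illegal
(5,3): no bracket -> illegal

Answer: (1,1) (2,1) (3,1) (4,1) (5,1)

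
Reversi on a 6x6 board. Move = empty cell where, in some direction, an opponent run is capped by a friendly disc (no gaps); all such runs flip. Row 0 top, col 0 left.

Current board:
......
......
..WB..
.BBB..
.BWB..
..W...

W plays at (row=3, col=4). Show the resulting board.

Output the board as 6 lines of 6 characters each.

Answer: ......
......
..WB..
.BBBW.
.BWW..
..W...

Derivation:
Place W at (3,4); scan 8 dirs for brackets.
Dir NW: opp run (2,3), next='.' -> no flip
Dir N: first cell '.' (not opp) -> no flip
Dir NE: first cell '.' (not opp) -> no flip
Dir W: opp run (3,3) (3,2) (3,1), next='.' -> no flip
Dir E: first cell '.' (not opp) -> no flip
Dir SW: opp run (4,3) capped by W -> flip
Dir S: first cell '.' (not opp) -> no flip
Dir SE: first cell '.' (not opp) -> no flip
All flips: (4,3)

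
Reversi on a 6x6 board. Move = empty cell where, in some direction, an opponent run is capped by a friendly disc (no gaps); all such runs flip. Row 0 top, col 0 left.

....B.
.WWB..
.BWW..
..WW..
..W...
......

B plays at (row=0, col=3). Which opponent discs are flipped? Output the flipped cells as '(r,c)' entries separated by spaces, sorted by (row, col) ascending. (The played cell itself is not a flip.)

Dir NW: edge -> no flip
Dir N: edge -> no flip
Dir NE: edge -> no flip
Dir W: first cell '.' (not opp) -> no flip
Dir E: first cell 'B' (not opp) -> no flip
Dir SW: opp run (1,2) capped by B -> flip
Dir S: first cell 'B' (not opp) -> no flip
Dir SE: first cell '.' (not opp) -> no flip

Answer: (1,2)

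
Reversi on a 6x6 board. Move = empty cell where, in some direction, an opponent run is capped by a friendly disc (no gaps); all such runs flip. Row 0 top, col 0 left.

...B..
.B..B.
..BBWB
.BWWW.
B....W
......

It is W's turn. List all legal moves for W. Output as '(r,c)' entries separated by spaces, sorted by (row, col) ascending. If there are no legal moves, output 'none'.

Answer: (0,0) (0,4) (0,5) (1,2) (1,3) (2,1) (3,0)

Derivation:
(0,0): flips 2 -> legal
(0,1): no bracket -> illegal
(0,2): no bracket -> illegal
(0,4): flips 1 -> legal
(0,5): flips 2 -> legal
(1,0): no bracket -> illegal
(1,2): flips 2 -> legal
(1,3): flips 1 -> legal
(1,5): no bracket -> illegal
(2,0): no bracket -> illegal
(2,1): flips 2 -> legal
(3,0): flips 1 -> legal
(3,5): no bracket -> illegal
(4,1): no bracket -> illegal
(4,2): no bracket -> illegal
(5,0): no bracket -> illegal
(5,1): no bracket -> illegal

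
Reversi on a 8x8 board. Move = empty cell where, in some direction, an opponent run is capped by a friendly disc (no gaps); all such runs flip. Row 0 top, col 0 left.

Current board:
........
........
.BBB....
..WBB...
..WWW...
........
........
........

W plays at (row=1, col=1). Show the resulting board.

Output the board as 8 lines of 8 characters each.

Answer: ........
.W......
.BWB....
..WWB...
..WWW...
........
........
........

Derivation:
Place W at (1,1); scan 8 dirs for brackets.
Dir NW: first cell '.' (not opp) -> no flip
Dir N: first cell '.' (not opp) -> no flip
Dir NE: first cell '.' (not opp) -> no flip
Dir W: first cell '.' (not opp) -> no flip
Dir E: first cell '.' (not opp) -> no flip
Dir SW: first cell '.' (not opp) -> no flip
Dir S: opp run (2,1), next='.' -> no flip
Dir SE: opp run (2,2) (3,3) capped by W -> flip
All flips: (2,2) (3,3)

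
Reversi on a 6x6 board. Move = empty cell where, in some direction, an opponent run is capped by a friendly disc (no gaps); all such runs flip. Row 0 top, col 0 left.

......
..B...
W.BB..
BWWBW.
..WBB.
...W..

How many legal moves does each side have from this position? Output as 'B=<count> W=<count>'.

Answer: B=10 W=10

Derivation:
-- B to move --
(1,0): flips 1 -> legal
(1,1): no bracket -> illegal
(2,1): flips 1 -> legal
(2,4): flips 1 -> legal
(2,5): flips 1 -> legal
(3,5): flips 1 -> legal
(4,0): flips 1 -> legal
(4,1): flips 2 -> legal
(4,5): flips 1 -> legal
(5,1): flips 1 -> legal
(5,2): flips 2 -> legal
(5,4): no bracket -> illegal
B mobility = 10
-- W to move --
(0,1): flips 2 -> legal
(0,2): flips 2 -> legal
(0,3): no bracket -> illegal
(1,1): no bracket -> illegal
(1,3): flips 4 -> legal
(1,4): flips 1 -> legal
(2,1): no bracket -> illegal
(2,4): flips 1 -> legal
(3,5): flips 1 -> legal
(4,0): flips 1 -> legal
(4,1): no bracket -> illegal
(4,5): flips 2 -> legal
(5,2): flips 1 -> legal
(5,4): flips 2 -> legal
(5,5): no bracket -> illegal
W mobility = 10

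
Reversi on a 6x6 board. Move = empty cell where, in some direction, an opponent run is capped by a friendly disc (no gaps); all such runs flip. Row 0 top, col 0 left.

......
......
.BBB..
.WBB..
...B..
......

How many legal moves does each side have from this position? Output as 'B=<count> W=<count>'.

Answer: B=3 W=3

Derivation:
-- B to move --
(2,0): no bracket -> illegal
(3,0): flips 1 -> legal
(4,0): flips 1 -> legal
(4,1): flips 1 -> legal
(4,2): no bracket -> illegal
B mobility = 3
-- W to move --
(1,0): no bracket -> illegal
(1,1): flips 1 -> legal
(1,2): no bracket -> illegal
(1,3): flips 1 -> legal
(1,4): no bracket -> illegal
(2,0): no bracket -> illegal
(2,4): no bracket -> illegal
(3,0): no bracket -> illegal
(3,4): flips 2 -> legal
(4,1): no bracket -> illegal
(4,2): no bracket -> illegal
(4,4): no bracket -> illegal
(5,2): no bracket -> illegal
(5,3): no bracket -> illegal
(5,4): no bracket -> illegal
W mobility = 3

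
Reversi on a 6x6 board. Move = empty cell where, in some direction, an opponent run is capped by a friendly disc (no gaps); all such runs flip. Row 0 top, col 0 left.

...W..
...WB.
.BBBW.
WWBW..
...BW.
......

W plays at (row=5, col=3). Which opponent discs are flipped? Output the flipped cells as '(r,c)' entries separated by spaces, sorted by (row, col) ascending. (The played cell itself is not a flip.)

Dir NW: first cell '.' (not opp) -> no flip
Dir N: opp run (4,3) capped by W -> flip
Dir NE: first cell 'W' (not opp) -> no flip
Dir W: first cell '.' (not opp) -> no flip
Dir E: first cell '.' (not opp) -> no flip
Dir SW: edge -> no flip
Dir S: edge -> no flip
Dir SE: edge -> no flip

Answer: (4,3)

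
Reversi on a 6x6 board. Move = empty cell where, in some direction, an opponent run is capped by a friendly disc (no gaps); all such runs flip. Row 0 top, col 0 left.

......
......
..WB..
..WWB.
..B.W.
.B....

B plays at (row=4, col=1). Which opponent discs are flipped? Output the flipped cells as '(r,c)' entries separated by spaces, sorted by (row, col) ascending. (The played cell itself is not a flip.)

Answer: (3,2)

Derivation:
Dir NW: first cell '.' (not opp) -> no flip
Dir N: first cell '.' (not opp) -> no flip
Dir NE: opp run (3,2) capped by B -> flip
Dir W: first cell '.' (not opp) -> no flip
Dir E: first cell 'B' (not opp) -> no flip
Dir SW: first cell '.' (not opp) -> no flip
Dir S: first cell 'B' (not opp) -> no flip
Dir SE: first cell '.' (not opp) -> no flip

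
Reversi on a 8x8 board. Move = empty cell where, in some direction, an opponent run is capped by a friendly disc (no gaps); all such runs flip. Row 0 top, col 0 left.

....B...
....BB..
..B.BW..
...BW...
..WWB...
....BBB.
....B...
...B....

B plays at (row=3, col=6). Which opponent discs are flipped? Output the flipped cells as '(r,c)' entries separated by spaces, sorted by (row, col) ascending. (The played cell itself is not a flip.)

Answer: (2,5)

Derivation:
Dir NW: opp run (2,5) capped by B -> flip
Dir N: first cell '.' (not opp) -> no flip
Dir NE: first cell '.' (not opp) -> no flip
Dir W: first cell '.' (not opp) -> no flip
Dir E: first cell '.' (not opp) -> no flip
Dir SW: first cell '.' (not opp) -> no flip
Dir S: first cell '.' (not opp) -> no flip
Dir SE: first cell '.' (not opp) -> no flip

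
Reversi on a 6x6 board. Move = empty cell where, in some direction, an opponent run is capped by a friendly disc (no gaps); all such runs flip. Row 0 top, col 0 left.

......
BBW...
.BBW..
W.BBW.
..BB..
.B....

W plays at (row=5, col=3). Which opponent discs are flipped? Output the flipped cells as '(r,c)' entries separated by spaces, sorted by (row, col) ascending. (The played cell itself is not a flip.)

Dir NW: opp run (4,2), next='.' -> no flip
Dir N: opp run (4,3) (3,3) capped by W -> flip
Dir NE: first cell '.' (not opp) -> no flip
Dir W: first cell '.' (not opp) -> no flip
Dir E: first cell '.' (not opp) -> no flip
Dir SW: edge -> no flip
Dir S: edge -> no flip
Dir SE: edge -> no flip

Answer: (3,3) (4,3)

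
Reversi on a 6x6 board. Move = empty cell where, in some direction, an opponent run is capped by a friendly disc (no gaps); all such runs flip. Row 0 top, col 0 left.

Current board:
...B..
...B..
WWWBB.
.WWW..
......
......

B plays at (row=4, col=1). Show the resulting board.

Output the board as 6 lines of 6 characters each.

Place B at (4,1); scan 8 dirs for brackets.
Dir NW: first cell '.' (not opp) -> no flip
Dir N: opp run (3,1) (2,1), next='.' -> no flip
Dir NE: opp run (3,2) capped by B -> flip
Dir W: first cell '.' (not opp) -> no flip
Dir E: first cell '.' (not opp) -> no flip
Dir SW: first cell '.' (not opp) -> no flip
Dir S: first cell '.' (not opp) -> no flip
Dir SE: first cell '.' (not opp) -> no flip
All flips: (3,2)

Answer: ...B..
...B..
WWWBB.
.WBW..
.B....
......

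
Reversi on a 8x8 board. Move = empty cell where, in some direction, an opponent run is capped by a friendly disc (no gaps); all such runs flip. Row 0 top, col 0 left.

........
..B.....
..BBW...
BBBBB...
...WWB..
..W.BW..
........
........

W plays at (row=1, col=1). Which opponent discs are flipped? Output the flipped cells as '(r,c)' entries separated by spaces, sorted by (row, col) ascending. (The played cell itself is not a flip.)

Answer: (2,2) (3,3)

Derivation:
Dir NW: first cell '.' (not opp) -> no flip
Dir N: first cell '.' (not opp) -> no flip
Dir NE: first cell '.' (not opp) -> no flip
Dir W: first cell '.' (not opp) -> no flip
Dir E: opp run (1,2), next='.' -> no flip
Dir SW: first cell '.' (not opp) -> no flip
Dir S: first cell '.' (not opp) -> no flip
Dir SE: opp run (2,2) (3,3) capped by W -> flip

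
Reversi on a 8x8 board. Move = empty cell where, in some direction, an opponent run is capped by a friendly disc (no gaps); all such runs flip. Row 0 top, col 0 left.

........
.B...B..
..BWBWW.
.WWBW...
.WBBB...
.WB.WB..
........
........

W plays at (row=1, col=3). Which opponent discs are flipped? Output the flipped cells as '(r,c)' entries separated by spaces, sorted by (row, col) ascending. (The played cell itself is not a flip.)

Answer: (2,2)

Derivation:
Dir NW: first cell '.' (not opp) -> no flip
Dir N: first cell '.' (not opp) -> no flip
Dir NE: first cell '.' (not opp) -> no flip
Dir W: first cell '.' (not opp) -> no flip
Dir E: first cell '.' (not opp) -> no flip
Dir SW: opp run (2,2) capped by W -> flip
Dir S: first cell 'W' (not opp) -> no flip
Dir SE: opp run (2,4), next='.' -> no flip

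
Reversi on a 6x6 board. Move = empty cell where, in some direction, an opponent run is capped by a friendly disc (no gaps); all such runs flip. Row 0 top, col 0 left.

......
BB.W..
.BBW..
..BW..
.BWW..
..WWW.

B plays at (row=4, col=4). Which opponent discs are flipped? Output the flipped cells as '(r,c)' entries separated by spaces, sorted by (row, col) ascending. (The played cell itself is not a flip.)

Answer: (3,3) (4,2) (4,3)

Derivation:
Dir NW: opp run (3,3) capped by B -> flip
Dir N: first cell '.' (not opp) -> no flip
Dir NE: first cell '.' (not opp) -> no flip
Dir W: opp run (4,3) (4,2) capped by B -> flip
Dir E: first cell '.' (not opp) -> no flip
Dir SW: opp run (5,3), next=edge -> no flip
Dir S: opp run (5,4), next=edge -> no flip
Dir SE: first cell '.' (not opp) -> no flip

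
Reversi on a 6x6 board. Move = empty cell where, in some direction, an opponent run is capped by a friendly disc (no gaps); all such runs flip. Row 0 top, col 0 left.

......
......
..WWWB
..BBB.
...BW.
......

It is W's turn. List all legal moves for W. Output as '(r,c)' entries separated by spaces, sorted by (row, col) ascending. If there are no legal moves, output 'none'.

Answer: (4,1) (4,2) (4,5) (5,3)

Derivation:
(1,4): no bracket -> illegal
(1,5): no bracket -> illegal
(2,1): no bracket -> illegal
(3,1): no bracket -> illegal
(3,5): no bracket -> illegal
(4,1): flips 1 -> legal
(4,2): flips 3 -> legal
(4,5): flips 1 -> legal
(5,2): no bracket -> illegal
(5,3): flips 2 -> legal
(5,4): no bracket -> illegal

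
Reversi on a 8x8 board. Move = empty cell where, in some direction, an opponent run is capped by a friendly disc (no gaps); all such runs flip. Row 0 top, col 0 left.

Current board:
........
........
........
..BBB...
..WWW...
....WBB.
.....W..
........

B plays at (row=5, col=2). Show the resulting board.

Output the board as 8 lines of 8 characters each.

Answer: ........
........
........
..BBB...
..BBW...
..B.WBB.
.....W..
........

Derivation:
Place B at (5,2); scan 8 dirs for brackets.
Dir NW: first cell '.' (not opp) -> no flip
Dir N: opp run (4,2) capped by B -> flip
Dir NE: opp run (4,3) capped by B -> flip
Dir W: first cell '.' (not opp) -> no flip
Dir E: first cell '.' (not opp) -> no flip
Dir SW: first cell '.' (not opp) -> no flip
Dir S: first cell '.' (not opp) -> no flip
Dir SE: first cell '.' (not opp) -> no flip
All flips: (4,2) (4,3)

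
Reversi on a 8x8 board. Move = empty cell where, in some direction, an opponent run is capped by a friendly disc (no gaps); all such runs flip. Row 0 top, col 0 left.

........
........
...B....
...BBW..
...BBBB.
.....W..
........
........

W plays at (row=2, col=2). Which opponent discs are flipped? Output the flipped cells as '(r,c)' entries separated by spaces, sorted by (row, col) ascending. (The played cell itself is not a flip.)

Answer: (3,3) (4,4)

Derivation:
Dir NW: first cell '.' (not opp) -> no flip
Dir N: first cell '.' (not opp) -> no flip
Dir NE: first cell '.' (not opp) -> no flip
Dir W: first cell '.' (not opp) -> no flip
Dir E: opp run (2,3), next='.' -> no flip
Dir SW: first cell '.' (not opp) -> no flip
Dir S: first cell '.' (not opp) -> no flip
Dir SE: opp run (3,3) (4,4) capped by W -> flip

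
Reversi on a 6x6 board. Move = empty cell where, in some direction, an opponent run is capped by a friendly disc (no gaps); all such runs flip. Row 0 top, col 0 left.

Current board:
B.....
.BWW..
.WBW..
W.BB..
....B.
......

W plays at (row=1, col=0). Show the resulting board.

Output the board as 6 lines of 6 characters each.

Place W at (1,0); scan 8 dirs for brackets.
Dir NW: edge -> no flip
Dir N: opp run (0,0), next=edge -> no flip
Dir NE: first cell '.' (not opp) -> no flip
Dir W: edge -> no flip
Dir E: opp run (1,1) capped by W -> flip
Dir SW: edge -> no flip
Dir S: first cell '.' (not opp) -> no flip
Dir SE: first cell 'W' (not opp) -> no flip
All flips: (1,1)

Answer: B.....
WWWW..
.WBW..
W.BB..
....B.
......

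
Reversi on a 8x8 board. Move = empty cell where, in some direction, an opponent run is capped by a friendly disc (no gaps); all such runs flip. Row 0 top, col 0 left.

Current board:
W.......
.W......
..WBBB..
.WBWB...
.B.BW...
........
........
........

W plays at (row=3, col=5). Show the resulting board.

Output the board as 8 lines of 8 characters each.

Answer: W.......
.W......
..WBBB..
.WBWWW..
.B.BW...
........
........
........

Derivation:
Place W at (3,5); scan 8 dirs for brackets.
Dir NW: opp run (2,4), next='.' -> no flip
Dir N: opp run (2,5), next='.' -> no flip
Dir NE: first cell '.' (not opp) -> no flip
Dir W: opp run (3,4) capped by W -> flip
Dir E: first cell '.' (not opp) -> no flip
Dir SW: first cell 'W' (not opp) -> no flip
Dir S: first cell '.' (not opp) -> no flip
Dir SE: first cell '.' (not opp) -> no flip
All flips: (3,4)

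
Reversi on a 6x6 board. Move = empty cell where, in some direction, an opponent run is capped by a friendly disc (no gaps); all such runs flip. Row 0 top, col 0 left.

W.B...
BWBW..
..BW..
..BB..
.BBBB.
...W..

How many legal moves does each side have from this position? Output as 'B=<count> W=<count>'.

-- B to move --
(0,1): no bracket -> illegal
(0,3): flips 2 -> legal
(0,4): flips 1 -> legal
(1,4): flips 2 -> legal
(2,0): flips 1 -> legal
(2,1): no bracket -> illegal
(2,4): flips 2 -> legal
(3,4): flips 1 -> legal
(5,2): no bracket -> illegal
(5,4): no bracket -> illegal
B mobility = 6
-- W to move --
(0,1): flips 1 -> legal
(0,3): no bracket -> illegal
(2,0): flips 1 -> legal
(2,1): flips 1 -> legal
(2,4): no bracket -> illegal
(3,0): no bracket -> illegal
(3,1): flips 2 -> legal
(3,4): no bracket -> illegal
(3,5): flips 1 -> legal
(4,0): no bracket -> illegal
(4,5): no bracket -> illegal
(5,0): flips 2 -> legal
(5,1): no bracket -> illegal
(5,2): no bracket -> illegal
(5,4): no bracket -> illegal
(5,5): flips 3 -> legal
W mobility = 7

Answer: B=6 W=7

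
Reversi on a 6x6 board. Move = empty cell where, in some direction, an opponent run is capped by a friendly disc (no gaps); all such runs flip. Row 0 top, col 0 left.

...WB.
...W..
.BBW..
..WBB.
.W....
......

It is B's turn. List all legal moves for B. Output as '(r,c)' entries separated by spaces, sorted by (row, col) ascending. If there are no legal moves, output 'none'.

Answer: (0,2) (1,2) (2,4) (3,1) (4,2) (4,3)

Derivation:
(0,2): flips 1 -> legal
(1,2): flips 1 -> legal
(1,4): no bracket -> illegal
(2,4): flips 1 -> legal
(3,0): no bracket -> illegal
(3,1): flips 1 -> legal
(4,0): no bracket -> illegal
(4,2): flips 1 -> legal
(4,3): flips 1 -> legal
(5,0): no bracket -> illegal
(5,1): no bracket -> illegal
(5,2): no bracket -> illegal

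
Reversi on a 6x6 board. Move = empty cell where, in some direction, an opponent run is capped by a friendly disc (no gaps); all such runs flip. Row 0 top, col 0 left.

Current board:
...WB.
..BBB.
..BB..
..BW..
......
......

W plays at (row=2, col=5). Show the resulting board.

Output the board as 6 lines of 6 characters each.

Answer: ...WB.
..BBW.
..BB.W
..BW..
......
......

Derivation:
Place W at (2,5); scan 8 dirs for brackets.
Dir NW: opp run (1,4) capped by W -> flip
Dir N: first cell '.' (not opp) -> no flip
Dir NE: edge -> no flip
Dir W: first cell '.' (not opp) -> no flip
Dir E: edge -> no flip
Dir SW: first cell '.' (not opp) -> no flip
Dir S: first cell '.' (not opp) -> no flip
Dir SE: edge -> no flip
All flips: (1,4)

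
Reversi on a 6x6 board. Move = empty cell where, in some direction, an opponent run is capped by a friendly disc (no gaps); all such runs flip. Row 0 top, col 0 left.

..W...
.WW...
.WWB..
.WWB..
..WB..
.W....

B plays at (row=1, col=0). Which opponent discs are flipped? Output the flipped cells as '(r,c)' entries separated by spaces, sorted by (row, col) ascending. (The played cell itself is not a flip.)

Answer: (2,1) (3,2)

Derivation:
Dir NW: edge -> no flip
Dir N: first cell '.' (not opp) -> no flip
Dir NE: first cell '.' (not opp) -> no flip
Dir W: edge -> no flip
Dir E: opp run (1,1) (1,2), next='.' -> no flip
Dir SW: edge -> no flip
Dir S: first cell '.' (not opp) -> no flip
Dir SE: opp run (2,1) (3,2) capped by B -> flip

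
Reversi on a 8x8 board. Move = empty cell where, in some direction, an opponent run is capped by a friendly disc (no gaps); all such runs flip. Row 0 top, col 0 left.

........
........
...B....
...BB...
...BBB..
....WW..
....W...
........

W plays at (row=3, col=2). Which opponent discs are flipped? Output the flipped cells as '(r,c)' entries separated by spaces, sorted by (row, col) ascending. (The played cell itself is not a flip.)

Dir NW: first cell '.' (not opp) -> no flip
Dir N: first cell '.' (not opp) -> no flip
Dir NE: opp run (2,3), next='.' -> no flip
Dir W: first cell '.' (not opp) -> no flip
Dir E: opp run (3,3) (3,4), next='.' -> no flip
Dir SW: first cell '.' (not opp) -> no flip
Dir S: first cell '.' (not opp) -> no flip
Dir SE: opp run (4,3) capped by W -> flip

Answer: (4,3)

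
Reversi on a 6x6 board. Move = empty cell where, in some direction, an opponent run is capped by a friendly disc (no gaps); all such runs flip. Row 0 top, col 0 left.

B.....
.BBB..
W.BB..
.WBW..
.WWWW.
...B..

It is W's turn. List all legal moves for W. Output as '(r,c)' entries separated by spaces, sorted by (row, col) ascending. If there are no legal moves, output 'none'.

(0,1): no bracket -> illegal
(0,2): flips 4 -> legal
(0,3): flips 2 -> legal
(0,4): flips 2 -> legal
(1,0): no bracket -> illegal
(1,4): flips 2 -> legal
(2,1): flips 1 -> legal
(2,4): no bracket -> illegal
(3,4): no bracket -> illegal
(5,2): no bracket -> illegal
(5,4): no bracket -> illegal

Answer: (0,2) (0,3) (0,4) (1,4) (2,1)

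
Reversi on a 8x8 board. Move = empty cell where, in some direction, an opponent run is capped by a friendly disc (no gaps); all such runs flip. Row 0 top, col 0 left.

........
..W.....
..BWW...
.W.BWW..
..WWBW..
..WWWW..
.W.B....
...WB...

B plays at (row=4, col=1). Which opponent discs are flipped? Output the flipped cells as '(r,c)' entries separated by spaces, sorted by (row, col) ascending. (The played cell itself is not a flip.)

Answer: (4,2) (4,3) (5,2)

Derivation:
Dir NW: first cell '.' (not opp) -> no flip
Dir N: opp run (3,1), next='.' -> no flip
Dir NE: first cell '.' (not opp) -> no flip
Dir W: first cell '.' (not opp) -> no flip
Dir E: opp run (4,2) (4,3) capped by B -> flip
Dir SW: first cell '.' (not opp) -> no flip
Dir S: first cell '.' (not opp) -> no flip
Dir SE: opp run (5,2) capped by B -> flip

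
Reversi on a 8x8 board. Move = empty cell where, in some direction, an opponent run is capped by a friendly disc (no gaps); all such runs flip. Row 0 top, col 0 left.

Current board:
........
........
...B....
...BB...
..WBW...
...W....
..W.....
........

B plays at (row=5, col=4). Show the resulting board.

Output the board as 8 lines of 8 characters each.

Answer: ........
........
...B....
...BB...
..WBB...
...WB...
..W.....
........

Derivation:
Place B at (5,4); scan 8 dirs for brackets.
Dir NW: first cell 'B' (not opp) -> no flip
Dir N: opp run (4,4) capped by B -> flip
Dir NE: first cell '.' (not opp) -> no flip
Dir W: opp run (5,3), next='.' -> no flip
Dir E: first cell '.' (not opp) -> no flip
Dir SW: first cell '.' (not opp) -> no flip
Dir S: first cell '.' (not opp) -> no flip
Dir SE: first cell '.' (not opp) -> no flip
All flips: (4,4)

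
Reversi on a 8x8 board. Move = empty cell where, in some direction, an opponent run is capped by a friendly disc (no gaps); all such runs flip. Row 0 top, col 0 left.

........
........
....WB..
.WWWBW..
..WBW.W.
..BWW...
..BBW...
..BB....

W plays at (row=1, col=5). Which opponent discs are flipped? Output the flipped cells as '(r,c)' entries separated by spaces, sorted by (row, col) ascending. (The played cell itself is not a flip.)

Answer: (2,5)

Derivation:
Dir NW: first cell '.' (not opp) -> no flip
Dir N: first cell '.' (not opp) -> no flip
Dir NE: first cell '.' (not opp) -> no flip
Dir W: first cell '.' (not opp) -> no flip
Dir E: first cell '.' (not opp) -> no flip
Dir SW: first cell 'W' (not opp) -> no flip
Dir S: opp run (2,5) capped by W -> flip
Dir SE: first cell '.' (not opp) -> no flip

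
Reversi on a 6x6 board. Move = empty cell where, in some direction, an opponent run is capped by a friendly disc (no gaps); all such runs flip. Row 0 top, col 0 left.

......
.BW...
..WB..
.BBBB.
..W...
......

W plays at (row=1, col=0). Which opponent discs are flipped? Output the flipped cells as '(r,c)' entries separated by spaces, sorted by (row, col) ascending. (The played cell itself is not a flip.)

Answer: (1,1)

Derivation:
Dir NW: edge -> no flip
Dir N: first cell '.' (not opp) -> no flip
Dir NE: first cell '.' (not opp) -> no flip
Dir W: edge -> no flip
Dir E: opp run (1,1) capped by W -> flip
Dir SW: edge -> no flip
Dir S: first cell '.' (not opp) -> no flip
Dir SE: first cell '.' (not opp) -> no flip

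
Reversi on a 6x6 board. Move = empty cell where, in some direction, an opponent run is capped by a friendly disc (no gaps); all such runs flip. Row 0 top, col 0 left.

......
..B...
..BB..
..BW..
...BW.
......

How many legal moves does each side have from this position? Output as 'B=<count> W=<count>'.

Answer: B=3 W=5

Derivation:
-- B to move --
(2,4): no bracket -> illegal
(3,4): flips 1 -> legal
(3,5): no bracket -> illegal
(4,2): no bracket -> illegal
(4,5): flips 1 -> legal
(5,3): no bracket -> illegal
(5,4): no bracket -> illegal
(5,5): flips 2 -> legal
B mobility = 3
-- W to move --
(0,1): no bracket -> illegal
(0,2): no bracket -> illegal
(0,3): no bracket -> illegal
(1,1): flips 1 -> legal
(1,3): flips 1 -> legal
(1,4): no bracket -> illegal
(2,1): no bracket -> illegal
(2,4): no bracket -> illegal
(3,1): flips 1 -> legal
(3,4): no bracket -> illegal
(4,1): no bracket -> illegal
(4,2): flips 1 -> legal
(5,2): no bracket -> illegal
(5,3): flips 1 -> legal
(5,4): no bracket -> illegal
W mobility = 5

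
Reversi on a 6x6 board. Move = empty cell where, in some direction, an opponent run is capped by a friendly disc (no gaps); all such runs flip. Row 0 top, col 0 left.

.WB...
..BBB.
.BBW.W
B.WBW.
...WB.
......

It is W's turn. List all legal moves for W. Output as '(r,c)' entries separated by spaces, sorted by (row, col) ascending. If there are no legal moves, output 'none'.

Answer: (0,3) (0,5) (1,0) (2,0) (4,5) (5,4)

Derivation:
(0,3): flips 3 -> legal
(0,4): no bracket -> illegal
(0,5): flips 1 -> legal
(1,0): flips 1 -> legal
(1,1): no bracket -> illegal
(1,5): no bracket -> illegal
(2,0): flips 2 -> legal
(2,4): no bracket -> illegal
(3,1): no bracket -> illegal
(3,5): no bracket -> illegal
(4,0): no bracket -> illegal
(4,1): no bracket -> illegal
(4,2): no bracket -> illegal
(4,5): flips 1 -> legal
(5,3): no bracket -> illegal
(5,4): flips 1 -> legal
(5,5): no bracket -> illegal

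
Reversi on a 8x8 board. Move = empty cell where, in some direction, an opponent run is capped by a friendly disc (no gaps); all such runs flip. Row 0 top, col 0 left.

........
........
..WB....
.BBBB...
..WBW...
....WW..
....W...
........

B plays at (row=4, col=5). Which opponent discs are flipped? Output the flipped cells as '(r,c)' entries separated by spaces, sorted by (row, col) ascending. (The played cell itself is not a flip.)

Answer: (4,4)

Derivation:
Dir NW: first cell 'B' (not opp) -> no flip
Dir N: first cell '.' (not opp) -> no flip
Dir NE: first cell '.' (not opp) -> no flip
Dir W: opp run (4,4) capped by B -> flip
Dir E: first cell '.' (not opp) -> no flip
Dir SW: opp run (5,4), next='.' -> no flip
Dir S: opp run (5,5), next='.' -> no flip
Dir SE: first cell '.' (not opp) -> no flip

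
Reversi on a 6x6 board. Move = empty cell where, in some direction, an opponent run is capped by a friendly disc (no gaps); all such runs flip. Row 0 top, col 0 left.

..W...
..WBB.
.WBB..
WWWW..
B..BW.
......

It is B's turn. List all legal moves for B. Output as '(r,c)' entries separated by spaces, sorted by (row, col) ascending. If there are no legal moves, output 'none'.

(0,1): flips 1 -> legal
(0,3): no bracket -> illegal
(1,0): flips 2 -> legal
(1,1): flips 1 -> legal
(2,0): flips 2 -> legal
(2,4): no bracket -> illegal
(3,4): no bracket -> illegal
(3,5): no bracket -> illegal
(4,1): flips 1 -> legal
(4,2): flips 1 -> legal
(4,5): flips 1 -> legal
(5,3): no bracket -> illegal
(5,4): no bracket -> illegal
(5,5): flips 2 -> legal

Answer: (0,1) (1,0) (1,1) (2,0) (4,1) (4,2) (4,5) (5,5)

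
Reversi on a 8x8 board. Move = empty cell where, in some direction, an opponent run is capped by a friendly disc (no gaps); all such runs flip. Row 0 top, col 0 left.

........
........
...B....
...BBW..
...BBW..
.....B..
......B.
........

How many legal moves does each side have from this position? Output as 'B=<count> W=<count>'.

Answer: B=5 W=5

Derivation:
-- B to move --
(2,4): no bracket -> illegal
(2,5): flips 2 -> legal
(2,6): flips 1 -> legal
(3,6): flips 1 -> legal
(4,6): flips 1 -> legal
(5,4): no bracket -> illegal
(5,6): flips 1 -> legal
B mobility = 5
-- W to move --
(1,2): flips 2 -> legal
(1,3): no bracket -> illegal
(1,4): no bracket -> illegal
(2,2): no bracket -> illegal
(2,4): no bracket -> illegal
(2,5): no bracket -> illegal
(3,2): flips 2 -> legal
(4,2): flips 2 -> legal
(4,6): no bracket -> illegal
(5,2): no bracket -> illegal
(5,3): flips 1 -> legal
(5,4): no bracket -> illegal
(5,6): no bracket -> illegal
(5,7): no bracket -> illegal
(6,4): no bracket -> illegal
(6,5): flips 1 -> legal
(6,7): no bracket -> illegal
(7,5): no bracket -> illegal
(7,6): no bracket -> illegal
(7,7): no bracket -> illegal
W mobility = 5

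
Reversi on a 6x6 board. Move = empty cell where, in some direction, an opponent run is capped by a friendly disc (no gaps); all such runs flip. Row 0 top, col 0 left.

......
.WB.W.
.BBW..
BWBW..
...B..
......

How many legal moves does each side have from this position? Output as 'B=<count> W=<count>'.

-- B to move --
(0,0): flips 1 -> legal
(0,1): flips 1 -> legal
(0,2): no bracket -> illegal
(0,3): no bracket -> illegal
(0,4): no bracket -> illegal
(0,5): flips 2 -> legal
(1,0): flips 1 -> legal
(1,3): flips 2 -> legal
(1,5): no bracket -> illegal
(2,0): no bracket -> illegal
(2,4): flips 1 -> legal
(2,5): no bracket -> illegal
(3,4): flips 2 -> legal
(4,0): flips 1 -> legal
(4,1): flips 1 -> legal
(4,2): no bracket -> illegal
(4,4): flips 1 -> legal
B mobility = 10
-- W to move --
(0,1): flips 1 -> legal
(0,2): no bracket -> illegal
(0,3): no bracket -> illegal
(1,0): no bracket -> illegal
(1,3): flips 2 -> legal
(2,0): flips 2 -> legal
(3,4): no bracket -> illegal
(4,0): no bracket -> illegal
(4,1): flips 1 -> legal
(4,2): no bracket -> illegal
(4,4): no bracket -> illegal
(5,2): no bracket -> illegal
(5,3): flips 1 -> legal
(5,4): no bracket -> illegal
W mobility = 5

Answer: B=10 W=5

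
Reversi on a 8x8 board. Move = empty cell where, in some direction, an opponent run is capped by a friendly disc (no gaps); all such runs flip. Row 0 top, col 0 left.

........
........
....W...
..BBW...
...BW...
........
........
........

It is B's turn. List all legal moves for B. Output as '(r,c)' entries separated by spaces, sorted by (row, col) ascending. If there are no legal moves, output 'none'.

(1,3): no bracket -> illegal
(1,4): no bracket -> illegal
(1,5): flips 1 -> legal
(2,3): no bracket -> illegal
(2,5): flips 1 -> legal
(3,5): flips 1 -> legal
(4,5): flips 1 -> legal
(5,3): no bracket -> illegal
(5,4): no bracket -> illegal
(5,5): flips 1 -> legal

Answer: (1,5) (2,5) (3,5) (4,5) (5,5)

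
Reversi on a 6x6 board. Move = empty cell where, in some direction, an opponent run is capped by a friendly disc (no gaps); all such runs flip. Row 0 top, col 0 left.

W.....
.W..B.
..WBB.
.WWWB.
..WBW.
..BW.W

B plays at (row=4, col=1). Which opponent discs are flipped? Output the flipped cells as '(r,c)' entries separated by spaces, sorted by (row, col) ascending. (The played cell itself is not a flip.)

Dir NW: first cell '.' (not opp) -> no flip
Dir N: opp run (3,1), next='.' -> no flip
Dir NE: opp run (3,2) capped by B -> flip
Dir W: first cell '.' (not opp) -> no flip
Dir E: opp run (4,2) capped by B -> flip
Dir SW: first cell '.' (not opp) -> no flip
Dir S: first cell '.' (not opp) -> no flip
Dir SE: first cell 'B' (not opp) -> no flip

Answer: (3,2) (4,2)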